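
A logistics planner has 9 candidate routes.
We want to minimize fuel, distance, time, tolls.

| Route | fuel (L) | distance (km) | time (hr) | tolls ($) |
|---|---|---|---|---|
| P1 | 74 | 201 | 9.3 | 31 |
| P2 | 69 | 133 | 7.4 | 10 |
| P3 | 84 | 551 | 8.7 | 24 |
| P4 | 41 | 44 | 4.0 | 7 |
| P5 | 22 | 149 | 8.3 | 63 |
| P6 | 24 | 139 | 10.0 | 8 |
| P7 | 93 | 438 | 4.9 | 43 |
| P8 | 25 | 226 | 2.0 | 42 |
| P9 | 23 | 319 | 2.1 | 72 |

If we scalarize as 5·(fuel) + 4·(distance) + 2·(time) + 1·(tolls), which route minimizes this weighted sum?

P1: 5·74 + 4·201 + 2·9.3 + 1·31 = 1223.6
P2: 5·69 + 4·133 + 2·7.4 + 1·10 = 901.8
P3: 5·84 + 4·551 + 2·8.7 + 1·24 = 2665.4
P4: 5·41 + 4·44 + 2·4.0 + 1·7 = 396.0
P5: 5·22 + 4·149 + 2·8.3 + 1·63 = 785.6
P6: 5·24 + 4·139 + 2·10.0 + 1·8 = 704.0
P7: 5·93 + 4·438 + 2·4.9 + 1·43 = 2269.8
P8: 5·25 + 4·226 + 2·2.0 + 1·42 = 1075.0
P9: 5·23 + 4·319 + 2·2.1 + 1·72 = 1467.2
Lowest: P4 at 396.0.

P4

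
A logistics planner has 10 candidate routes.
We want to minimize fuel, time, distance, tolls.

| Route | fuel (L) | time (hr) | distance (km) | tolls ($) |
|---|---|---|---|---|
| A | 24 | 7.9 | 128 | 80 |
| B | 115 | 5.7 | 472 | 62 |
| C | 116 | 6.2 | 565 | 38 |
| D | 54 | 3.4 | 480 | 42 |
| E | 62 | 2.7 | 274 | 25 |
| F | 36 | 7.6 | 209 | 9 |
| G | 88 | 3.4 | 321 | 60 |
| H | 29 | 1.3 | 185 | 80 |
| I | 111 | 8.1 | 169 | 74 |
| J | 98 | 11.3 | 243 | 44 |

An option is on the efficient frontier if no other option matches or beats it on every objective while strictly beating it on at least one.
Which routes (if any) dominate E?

A: worse on time (7.9 vs 2.7).
B: worse on fuel (115 vs 62).
C: worse on fuel (116 vs 62).
D: worse on time (3.4 vs 2.7).
F: worse on time (7.6 vs 2.7).
G: worse on fuel (88 vs 62).
H: worse on tolls (80 vs 25).
I: worse on fuel (111 vs 62).
J: worse on fuel (98 vs 62).
No option dominates E.

none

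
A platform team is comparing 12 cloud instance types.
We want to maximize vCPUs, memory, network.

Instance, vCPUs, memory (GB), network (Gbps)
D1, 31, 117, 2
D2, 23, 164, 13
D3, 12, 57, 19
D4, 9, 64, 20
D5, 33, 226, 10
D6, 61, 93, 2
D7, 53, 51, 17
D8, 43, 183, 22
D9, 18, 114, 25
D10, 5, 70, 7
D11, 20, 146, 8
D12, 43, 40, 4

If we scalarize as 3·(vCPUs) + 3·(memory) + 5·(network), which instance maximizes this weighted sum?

D1: 3·31 + 3·117 + 5·2 = 454
D2: 3·23 + 3·164 + 5·13 = 626
D3: 3·12 + 3·57 + 5·19 = 302
D4: 3·9 + 3·64 + 5·20 = 319
D5: 3·33 + 3·226 + 5·10 = 827
D6: 3·61 + 3·93 + 5·2 = 472
D7: 3·53 + 3·51 + 5·17 = 397
D8: 3·43 + 3·183 + 5·22 = 788
D9: 3·18 + 3·114 + 5·25 = 521
D10: 3·5 + 3·70 + 5·7 = 260
D11: 3·20 + 3·146 + 5·8 = 538
D12: 3·43 + 3·40 + 5·4 = 269
Highest: D5 at 827.

D5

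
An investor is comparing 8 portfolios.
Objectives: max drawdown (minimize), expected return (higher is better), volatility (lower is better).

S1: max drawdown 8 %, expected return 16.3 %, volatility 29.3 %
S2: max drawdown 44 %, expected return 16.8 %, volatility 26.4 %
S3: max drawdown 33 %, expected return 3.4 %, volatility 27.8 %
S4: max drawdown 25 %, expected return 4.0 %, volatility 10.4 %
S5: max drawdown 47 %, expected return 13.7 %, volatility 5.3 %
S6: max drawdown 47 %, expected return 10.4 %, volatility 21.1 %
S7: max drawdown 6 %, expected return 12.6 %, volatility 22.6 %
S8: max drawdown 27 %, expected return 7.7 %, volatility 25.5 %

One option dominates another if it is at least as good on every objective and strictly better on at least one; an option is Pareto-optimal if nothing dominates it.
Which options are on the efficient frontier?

S1, S2, S4, S5, S7

S1: not dominated.
S2: not dominated (best expected return).
S3: dominated by S4 (max drawdown 25≤33, expected return 4.0≥3.4, volatility 10.4≤27.8).
S4: not dominated.
S5: not dominated (best volatility).
S6: dominated by S5 (max drawdown 47≤47, expected return 13.7≥10.4, volatility 5.3≤21.1).
S7: not dominated (best max drawdown).
S8: dominated by S7 (max drawdown 6≤27, expected return 12.6≥7.7, volatility 22.6≤25.5).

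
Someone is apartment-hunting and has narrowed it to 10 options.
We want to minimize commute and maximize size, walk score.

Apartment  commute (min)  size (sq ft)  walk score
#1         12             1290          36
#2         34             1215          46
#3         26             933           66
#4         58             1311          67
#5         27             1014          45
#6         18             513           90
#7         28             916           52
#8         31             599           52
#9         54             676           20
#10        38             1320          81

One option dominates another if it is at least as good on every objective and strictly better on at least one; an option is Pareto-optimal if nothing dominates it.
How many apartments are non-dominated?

#1: not dominated (best commute).
#2: not dominated.
#3: not dominated.
#4: dominated by #10 (commute 38≤58, size 1320≥1311, walk score 81≥67).
#5: not dominated.
#6: not dominated (best walk score).
#7: dominated by #3 (commute 26≤28, size 933≥916, walk score 66≥52).
#8: dominated by #3 (commute 26≤31, size 933≥599, walk score 66≥52).
#9: dominated by #1 (commute 12≤54, size 1290≥676, walk score 36≥20).
#10: not dominated (best size).
Pareto-optimal: #1, #2, #3, #5, #6, #10 → 6.

6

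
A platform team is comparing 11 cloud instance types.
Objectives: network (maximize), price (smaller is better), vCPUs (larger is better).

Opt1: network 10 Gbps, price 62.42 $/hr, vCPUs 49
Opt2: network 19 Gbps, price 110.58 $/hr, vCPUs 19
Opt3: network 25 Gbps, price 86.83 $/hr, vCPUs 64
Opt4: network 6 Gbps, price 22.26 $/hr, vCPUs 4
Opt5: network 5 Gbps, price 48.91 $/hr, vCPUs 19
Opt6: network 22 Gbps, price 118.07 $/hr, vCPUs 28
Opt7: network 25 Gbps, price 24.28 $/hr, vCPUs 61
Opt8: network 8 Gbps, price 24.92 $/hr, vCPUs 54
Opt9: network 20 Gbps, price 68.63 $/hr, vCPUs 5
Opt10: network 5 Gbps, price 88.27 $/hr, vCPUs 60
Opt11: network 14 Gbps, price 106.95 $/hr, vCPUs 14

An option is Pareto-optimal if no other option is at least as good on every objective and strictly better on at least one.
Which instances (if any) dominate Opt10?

Opt3: network 25≥5, price 86.83≤88.27, vCPUs 64≥60 — dominates Opt10.
Opt7: network 25≥5, price 24.28≤88.27, vCPUs 61≥60 — dominates Opt10.
Others (Opt1, Opt2, Opt4, Opt5, Opt6, Opt8, Opt9, Opt11) are each worse than Opt10 on at least one objective.

Opt3, Opt7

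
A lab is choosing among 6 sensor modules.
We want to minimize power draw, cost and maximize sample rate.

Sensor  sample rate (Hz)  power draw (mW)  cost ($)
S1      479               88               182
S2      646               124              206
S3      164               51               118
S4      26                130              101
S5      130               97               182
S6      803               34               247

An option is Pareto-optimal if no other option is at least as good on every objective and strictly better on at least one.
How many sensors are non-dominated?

S1: not dominated.
S2: not dominated.
S3: not dominated.
S4: not dominated (best cost).
S5: dominated by S1 (sample rate 479≥130, power draw 88≤97, cost 182≤182).
S6: not dominated (best sample rate).
Pareto-optimal: S1, S2, S3, S4, S6 → 5.

5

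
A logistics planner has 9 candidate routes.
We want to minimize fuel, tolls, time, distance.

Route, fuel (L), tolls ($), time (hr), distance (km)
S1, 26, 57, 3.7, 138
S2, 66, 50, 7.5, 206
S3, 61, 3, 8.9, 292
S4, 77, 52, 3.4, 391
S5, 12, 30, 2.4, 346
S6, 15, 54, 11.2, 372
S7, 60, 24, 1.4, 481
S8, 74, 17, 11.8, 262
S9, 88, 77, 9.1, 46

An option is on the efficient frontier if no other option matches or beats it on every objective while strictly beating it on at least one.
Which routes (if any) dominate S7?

none

S1: worse on tolls (57 vs 24).
S2: worse on fuel (66 vs 60).
S3: worse on fuel (61 vs 60).
S4: worse on fuel (77 vs 60).
S5: worse on tolls (30 vs 24).
S6: worse on tolls (54 vs 24).
S8: worse on fuel (74 vs 60).
S9: worse on fuel (88 vs 60).
No option dominates S7.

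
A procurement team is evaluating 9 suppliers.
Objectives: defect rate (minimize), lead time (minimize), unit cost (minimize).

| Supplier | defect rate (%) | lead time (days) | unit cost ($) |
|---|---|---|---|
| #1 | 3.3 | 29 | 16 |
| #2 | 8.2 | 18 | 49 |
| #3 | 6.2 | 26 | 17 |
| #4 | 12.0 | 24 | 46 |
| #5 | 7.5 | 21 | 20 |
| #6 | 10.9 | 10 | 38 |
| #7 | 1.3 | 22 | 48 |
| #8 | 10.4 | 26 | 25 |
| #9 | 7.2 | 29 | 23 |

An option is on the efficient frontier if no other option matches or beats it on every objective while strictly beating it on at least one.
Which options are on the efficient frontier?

#1, #2, #3, #5, #6, #7

#1: not dominated (best unit cost).
#2: not dominated.
#3: not dominated.
#4: dominated by #5 (defect rate 7.5≤12.0, lead time 21≤24, unit cost 20≤46).
#5: not dominated.
#6: not dominated (best lead time).
#7: not dominated (best defect rate).
#8: dominated by #3 (defect rate 6.2≤10.4, lead time 26≤26, unit cost 17≤25).
#9: dominated by #1 (defect rate 3.3≤7.2, lead time 29≤29, unit cost 16≤23).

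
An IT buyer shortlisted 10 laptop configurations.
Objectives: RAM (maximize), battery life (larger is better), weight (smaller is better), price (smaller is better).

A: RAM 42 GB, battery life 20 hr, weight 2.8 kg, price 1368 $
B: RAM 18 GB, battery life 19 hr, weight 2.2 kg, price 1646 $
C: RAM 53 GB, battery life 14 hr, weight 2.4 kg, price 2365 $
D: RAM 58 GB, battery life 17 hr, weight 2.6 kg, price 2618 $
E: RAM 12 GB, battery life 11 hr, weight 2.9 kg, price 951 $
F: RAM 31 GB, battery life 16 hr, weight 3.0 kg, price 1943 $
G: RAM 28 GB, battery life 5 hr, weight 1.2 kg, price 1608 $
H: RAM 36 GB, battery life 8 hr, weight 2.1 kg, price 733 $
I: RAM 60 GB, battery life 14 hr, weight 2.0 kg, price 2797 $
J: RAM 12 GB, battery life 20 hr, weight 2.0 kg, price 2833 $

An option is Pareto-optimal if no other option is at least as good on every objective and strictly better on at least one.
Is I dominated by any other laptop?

A: worse on RAM (42 vs 60).
B: worse on RAM (18 vs 60).
C: worse on RAM (53 vs 60).
D: worse on RAM (58 vs 60).
E: worse on RAM (12 vs 60).
F: worse on RAM (31 vs 60).
G: worse on RAM (28 vs 60).
H: worse on RAM (36 vs 60).
J: worse on RAM (12 vs 60).
No option is at least as good as I on every objective and strictly better on one.

No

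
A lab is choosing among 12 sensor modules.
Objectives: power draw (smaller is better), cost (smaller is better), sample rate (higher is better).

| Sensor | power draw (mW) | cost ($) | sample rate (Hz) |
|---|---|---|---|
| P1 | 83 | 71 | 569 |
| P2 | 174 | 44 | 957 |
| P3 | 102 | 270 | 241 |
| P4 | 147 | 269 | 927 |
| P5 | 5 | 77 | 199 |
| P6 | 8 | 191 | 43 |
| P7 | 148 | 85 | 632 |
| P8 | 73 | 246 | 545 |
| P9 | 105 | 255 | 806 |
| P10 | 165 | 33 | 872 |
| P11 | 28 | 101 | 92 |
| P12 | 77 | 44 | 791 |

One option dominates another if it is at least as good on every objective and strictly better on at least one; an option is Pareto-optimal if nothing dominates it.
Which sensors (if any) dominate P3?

P1: power draw 83≤102, cost 71≤270, sample rate 569≥241 — dominates P3.
P8: power draw 73≤102, cost 246≤270, sample rate 545≥241 — dominates P3.
P12: power draw 77≤102, cost 44≤270, sample rate 791≥241 — dominates P3.
Others (P2, P4, P5, P6, P7, P9, P10, P11) are each worse than P3 on at least one objective.

P1, P8, P12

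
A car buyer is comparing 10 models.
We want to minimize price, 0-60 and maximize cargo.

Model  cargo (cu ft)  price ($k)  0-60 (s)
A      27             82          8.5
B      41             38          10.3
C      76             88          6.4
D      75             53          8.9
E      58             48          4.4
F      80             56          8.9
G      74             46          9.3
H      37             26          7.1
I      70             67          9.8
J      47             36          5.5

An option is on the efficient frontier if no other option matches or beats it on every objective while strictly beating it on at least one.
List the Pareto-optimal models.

A: dominated by E (cargo 58≥27, price 48≤82, 0-60 4.4≤8.5).
B: dominated by J (cargo 47≥41, price 36≤38, 0-60 5.5≤10.3).
C: not dominated.
D: not dominated.
E: not dominated (best 0-60).
F: not dominated (best cargo).
G: not dominated.
H: not dominated (best price).
I: dominated by D (cargo 75≥70, price 53≤67, 0-60 8.9≤9.8).
J: not dominated.

C, D, E, F, G, H, J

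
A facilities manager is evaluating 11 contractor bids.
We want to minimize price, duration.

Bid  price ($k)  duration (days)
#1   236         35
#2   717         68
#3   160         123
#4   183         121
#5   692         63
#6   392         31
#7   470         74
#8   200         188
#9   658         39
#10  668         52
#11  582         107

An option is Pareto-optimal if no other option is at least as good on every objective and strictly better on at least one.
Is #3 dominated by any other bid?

#1: worse on price (236 vs 160).
#2: worse on price (717 vs 160).
#4: worse on price (183 vs 160).
#5: worse on price (692 vs 160).
#6: worse on price (392 vs 160).
#7: worse on price (470 vs 160).
#8: worse on price (200 vs 160).
#9: worse on price (658 vs 160).
#10: worse on price (668 vs 160).
#11: worse on price (582 vs 160).
No option is at least as good as #3 on every objective and strictly better on one.

No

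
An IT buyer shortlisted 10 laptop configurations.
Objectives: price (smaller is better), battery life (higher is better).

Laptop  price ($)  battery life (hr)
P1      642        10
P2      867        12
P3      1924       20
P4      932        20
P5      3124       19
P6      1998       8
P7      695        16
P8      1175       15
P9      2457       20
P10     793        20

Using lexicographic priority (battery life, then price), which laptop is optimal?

First maximize battery life: best is 20, kept {P3, P4, P9, P10}.
Then minimize price: best is 793, kept {P10}.

P10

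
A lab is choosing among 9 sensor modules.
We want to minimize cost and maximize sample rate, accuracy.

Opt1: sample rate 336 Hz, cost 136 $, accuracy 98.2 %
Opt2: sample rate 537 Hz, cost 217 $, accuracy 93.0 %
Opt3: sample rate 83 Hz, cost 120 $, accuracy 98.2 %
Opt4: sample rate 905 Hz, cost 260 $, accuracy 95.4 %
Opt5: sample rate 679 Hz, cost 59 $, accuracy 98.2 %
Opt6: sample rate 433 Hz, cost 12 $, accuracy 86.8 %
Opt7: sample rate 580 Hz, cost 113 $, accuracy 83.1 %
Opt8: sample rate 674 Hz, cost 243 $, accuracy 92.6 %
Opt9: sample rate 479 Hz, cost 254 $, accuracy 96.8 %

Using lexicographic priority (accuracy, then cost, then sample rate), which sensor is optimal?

First maximize accuracy: best is 98.2, kept {Opt1, Opt3, Opt5}.
Then minimize cost: best is 59, kept {Opt5}.

Opt5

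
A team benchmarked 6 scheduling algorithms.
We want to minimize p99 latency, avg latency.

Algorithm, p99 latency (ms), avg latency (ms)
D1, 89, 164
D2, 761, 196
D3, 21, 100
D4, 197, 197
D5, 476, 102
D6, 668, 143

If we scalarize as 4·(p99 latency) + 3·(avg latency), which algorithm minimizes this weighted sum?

D3

D1: 4·89 + 3·164 = 848
D2: 4·761 + 3·196 = 3632
D3: 4·21 + 3·100 = 384
D4: 4·197 + 3·197 = 1379
D5: 4·476 + 3·102 = 2210
D6: 4·668 + 3·143 = 3101
Lowest: D3 at 384.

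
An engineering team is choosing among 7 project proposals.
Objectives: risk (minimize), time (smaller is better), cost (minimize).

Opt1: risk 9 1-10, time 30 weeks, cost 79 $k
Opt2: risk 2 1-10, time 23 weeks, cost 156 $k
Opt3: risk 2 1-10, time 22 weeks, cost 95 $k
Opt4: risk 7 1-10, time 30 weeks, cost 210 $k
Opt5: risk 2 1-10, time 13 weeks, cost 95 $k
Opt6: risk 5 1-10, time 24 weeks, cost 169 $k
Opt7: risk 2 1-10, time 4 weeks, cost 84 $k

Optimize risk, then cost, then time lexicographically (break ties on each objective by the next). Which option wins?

First minimize risk: best is 2, kept {Opt2, Opt3, Opt5, Opt7}.
Then minimize cost: best is 84, kept {Opt7}.

Opt7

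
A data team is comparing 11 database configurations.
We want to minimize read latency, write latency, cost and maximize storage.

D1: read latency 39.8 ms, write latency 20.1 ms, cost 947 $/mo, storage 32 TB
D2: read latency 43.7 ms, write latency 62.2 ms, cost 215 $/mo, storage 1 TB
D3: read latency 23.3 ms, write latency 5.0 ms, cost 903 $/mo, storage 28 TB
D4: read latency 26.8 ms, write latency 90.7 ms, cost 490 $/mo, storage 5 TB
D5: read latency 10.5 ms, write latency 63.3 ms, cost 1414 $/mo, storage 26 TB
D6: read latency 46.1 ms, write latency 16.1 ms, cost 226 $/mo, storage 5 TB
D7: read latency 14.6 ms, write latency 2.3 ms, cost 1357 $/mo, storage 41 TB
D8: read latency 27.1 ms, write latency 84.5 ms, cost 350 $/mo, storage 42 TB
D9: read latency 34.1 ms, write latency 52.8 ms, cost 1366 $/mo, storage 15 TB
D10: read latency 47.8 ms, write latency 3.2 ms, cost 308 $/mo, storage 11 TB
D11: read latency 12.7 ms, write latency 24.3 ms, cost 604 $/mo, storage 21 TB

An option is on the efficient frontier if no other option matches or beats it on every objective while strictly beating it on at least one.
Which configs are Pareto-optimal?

D1: not dominated.
D2: not dominated (best cost).
D3: not dominated.
D4: not dominated.
D5: not dominated (best read latency).
D6: not dominated.
D7: not dominated (best write latency).
D8: not dominated (best storage).
D9: dominated by D3 (read latency 23.3≤34.1, write latency 5.0≤52.8, cost 903≤1366, storage 28≥15).
D10: not dominated.
D11: not dominated.

D1, D2, D3, D4, D5, D6, D7, D8, D10, D11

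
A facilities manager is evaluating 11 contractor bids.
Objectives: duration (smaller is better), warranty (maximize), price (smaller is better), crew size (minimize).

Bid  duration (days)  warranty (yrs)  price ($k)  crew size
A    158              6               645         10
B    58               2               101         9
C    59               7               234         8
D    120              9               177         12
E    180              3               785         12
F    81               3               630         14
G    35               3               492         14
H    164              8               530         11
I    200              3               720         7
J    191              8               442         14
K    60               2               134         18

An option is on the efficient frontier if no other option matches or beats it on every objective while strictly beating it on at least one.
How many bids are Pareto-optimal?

A: dominated by C (duration 59≤158, warranty 7≥6, price 234≤645, crew size 8≤10).
B: not dominated (best price).
C: not dominated.
D: not dominated (best warranty).
E: dominated by A (duration 158≤180, warranty 6≥3, price 645≤785, crew size 10≤12).
F: dominated by C (duration 59≤81, warranty 7≥3, price 234≤630, crew size 8≤14).
G: not dominated (best duration).
H: not dominated.
I: not dominated (best crew size).
J: dominated by D (duration 120≤191, warranty 9≥8, price 177≤442, crew size 12≤14).
K: dominated by B (duration 58≤60, warranty 2≥2, price 101≤134, crew size 9≤18).
Pareto-optimal: B, C, D, G, H, I → 6.

6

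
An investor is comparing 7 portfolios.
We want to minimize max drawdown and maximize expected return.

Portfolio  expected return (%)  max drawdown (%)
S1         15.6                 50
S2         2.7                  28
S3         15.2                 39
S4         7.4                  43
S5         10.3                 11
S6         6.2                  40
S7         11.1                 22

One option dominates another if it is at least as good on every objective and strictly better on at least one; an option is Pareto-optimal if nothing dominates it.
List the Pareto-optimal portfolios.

S1, S3, S5, S7

S1: not dominated (best expected return).
S2: dominated by S5 (expected return 10.3≥2.7, max drawdown 11≤28).
S3: not dominated.
S4: dominated by S3 (expected return 15.2≥7.4, max drawdown 39≤43).
S5: not dominated (best max drawdown).
S6: dominated by S3 (expected return 15.2≥6.2, max drawdown 39≤40).
S7: not dominated.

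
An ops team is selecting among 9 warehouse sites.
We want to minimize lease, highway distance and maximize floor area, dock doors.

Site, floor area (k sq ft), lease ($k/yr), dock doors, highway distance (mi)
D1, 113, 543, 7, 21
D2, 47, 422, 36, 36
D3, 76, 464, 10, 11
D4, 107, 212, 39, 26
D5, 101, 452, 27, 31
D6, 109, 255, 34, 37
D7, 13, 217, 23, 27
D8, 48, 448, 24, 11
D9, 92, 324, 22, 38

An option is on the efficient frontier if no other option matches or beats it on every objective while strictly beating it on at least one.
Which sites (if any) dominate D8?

D1: worse on lease (543 vs 448).
D2: worse on floor area (47 vs 48).
D3: worse on lease (464 vs 448).
D4: worse on highway distance (26 vs 11).
D5: worse on lease (452 vs 448).
D6: worse on highway distance (37 vs 11).
D7: worse on floor area (13 vs 48).
D9: worse on dock doors (22 vs 24).
No option dominates D8.

none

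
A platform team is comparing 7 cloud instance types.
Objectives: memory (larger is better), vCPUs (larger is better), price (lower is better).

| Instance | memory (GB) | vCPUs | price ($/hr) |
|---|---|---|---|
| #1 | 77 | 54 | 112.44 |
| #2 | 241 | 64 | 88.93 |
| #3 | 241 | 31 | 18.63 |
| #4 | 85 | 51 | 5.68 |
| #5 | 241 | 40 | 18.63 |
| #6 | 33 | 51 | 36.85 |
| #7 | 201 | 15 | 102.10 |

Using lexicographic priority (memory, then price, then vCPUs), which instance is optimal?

First maximize memory: best is 241, kept {#2, #3, #5}.
Then minimize price: best is 18.63, kept {#3, #5}.
Then maximize vCPUs: best is 40, kept {#5}.

#5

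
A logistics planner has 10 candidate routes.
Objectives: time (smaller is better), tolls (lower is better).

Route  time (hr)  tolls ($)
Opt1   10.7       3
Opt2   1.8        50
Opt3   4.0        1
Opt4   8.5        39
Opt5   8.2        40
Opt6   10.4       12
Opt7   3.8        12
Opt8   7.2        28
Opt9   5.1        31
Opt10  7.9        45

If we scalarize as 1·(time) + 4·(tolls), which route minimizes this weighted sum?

Opt1: 1·10.7 + 4·3 = 22.7
Opt2: 1·1.8 + 4·50 = 201.8
Opt3: 1·4.0 + 4·1 = 8.0
Opt4: 1·8.5 + 4·39 = 164.5
Opt5: 1·8.2 + 4·40 = 168.2
Opt6: 1·10.4 + 4·12 = 58.4
Opt7: 1·3.8 + 4·12 = 51.8
Opt8: 1·7.2 + 4·28 = 119.2
Opt9: 1·5.1 + 4·31 = 129.1
Opt10: 1·7.9 + 4·45 = 187.9
Lowest: Opt3 at 8.0.

Opt3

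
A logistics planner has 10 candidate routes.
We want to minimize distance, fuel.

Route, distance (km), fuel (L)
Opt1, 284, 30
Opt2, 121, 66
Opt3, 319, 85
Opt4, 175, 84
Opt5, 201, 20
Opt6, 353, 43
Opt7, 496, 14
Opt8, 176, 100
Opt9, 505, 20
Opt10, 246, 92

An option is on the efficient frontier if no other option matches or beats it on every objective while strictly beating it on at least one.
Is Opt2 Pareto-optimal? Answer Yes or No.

Opt1: worse on distance (284 vs 121).
Opt3: worse on distance (319 vs 121).
Opt4: worse on distance (175 vs 121).
Opt5: worse on distance (201 vs 121).
Opt6: worse on distance (353 vs 121).
Opt7: worse on distance (496 vs 121).
Opt8: worse on distance (176 vs 121).
Opt9: worse on distance (505 vs 121).
Opt10: worse on distance (246 vs 121).
No option is at least as good as Opt2 on every objective and strictly better on one.

Yes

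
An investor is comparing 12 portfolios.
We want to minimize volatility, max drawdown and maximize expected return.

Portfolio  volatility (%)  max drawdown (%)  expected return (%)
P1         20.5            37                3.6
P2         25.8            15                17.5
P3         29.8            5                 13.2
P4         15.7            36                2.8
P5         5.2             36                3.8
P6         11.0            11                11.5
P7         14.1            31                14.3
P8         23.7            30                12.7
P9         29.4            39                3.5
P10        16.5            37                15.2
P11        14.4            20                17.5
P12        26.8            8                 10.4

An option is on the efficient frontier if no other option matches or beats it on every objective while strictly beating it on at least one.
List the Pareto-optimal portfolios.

P2, P3, P5, P6, P7, P11, P12

P1: dominated by P5 (volatility 5.2≤20.5, max drawdown 36≤37, expected return 3.8≥3.6).
P2: not dominated.
P3: not dominated (best max drawdown).
P4: dominated by P5 (volatility 5.2≤15.7, max drawdown 36≤36, expected return 3.8≥2.8).
P5: not dominated (best volatility).
P6: not dominated.
P7: not dominated.
P8: dominated by P11 (volatility 14.4≤23.7, max drawdown 20≤30, expected return 17.5≥12.7).
P9: dominated by P1 (volatility 20.5≤29.4, max drawdown 37≤39, expected return 3.6≥3.5).
P10: dominated by P11 (volatility 14.4≤16.5, max drawdown 20≤37, expected return 17.5≥15.2).
P11: not dominated.
P12: not dominated.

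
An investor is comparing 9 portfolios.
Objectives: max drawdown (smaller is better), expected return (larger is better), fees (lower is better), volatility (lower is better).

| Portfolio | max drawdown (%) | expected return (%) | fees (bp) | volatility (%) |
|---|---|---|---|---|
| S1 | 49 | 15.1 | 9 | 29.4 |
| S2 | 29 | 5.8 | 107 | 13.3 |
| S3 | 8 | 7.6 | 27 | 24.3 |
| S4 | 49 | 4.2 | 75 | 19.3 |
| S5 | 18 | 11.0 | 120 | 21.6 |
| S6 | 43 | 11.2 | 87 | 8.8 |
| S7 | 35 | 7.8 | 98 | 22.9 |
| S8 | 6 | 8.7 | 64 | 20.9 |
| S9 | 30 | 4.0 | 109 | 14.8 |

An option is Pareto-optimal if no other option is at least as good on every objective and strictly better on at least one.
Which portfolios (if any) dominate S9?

S2: max drawdown 29≤30, expected return 5.8≥4.0, fees 107≤109, volatility 13.3≤14.8 — dominates S9.
Others (S1, S3, S4, S5, S6, S7, S8) are each worse than S9 on at least one objective.

S2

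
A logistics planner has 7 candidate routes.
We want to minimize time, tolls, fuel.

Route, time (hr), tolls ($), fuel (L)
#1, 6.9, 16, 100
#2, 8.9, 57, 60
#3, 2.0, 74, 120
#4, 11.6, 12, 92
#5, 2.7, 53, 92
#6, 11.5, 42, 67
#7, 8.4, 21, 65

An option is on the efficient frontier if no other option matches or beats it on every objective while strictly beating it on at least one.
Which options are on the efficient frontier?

#1: not dominated.
#2: not dominated (best fuel).
#3: not dominated (best time).
#4: not dominated (best tolls).
#5: not dominated.
#6: dominated by #7 (time 8.4≤11.5, tolls 21≤42, fuel 65≤67).
#7: not dominated.

#1, #2, #3, #4, #5, #7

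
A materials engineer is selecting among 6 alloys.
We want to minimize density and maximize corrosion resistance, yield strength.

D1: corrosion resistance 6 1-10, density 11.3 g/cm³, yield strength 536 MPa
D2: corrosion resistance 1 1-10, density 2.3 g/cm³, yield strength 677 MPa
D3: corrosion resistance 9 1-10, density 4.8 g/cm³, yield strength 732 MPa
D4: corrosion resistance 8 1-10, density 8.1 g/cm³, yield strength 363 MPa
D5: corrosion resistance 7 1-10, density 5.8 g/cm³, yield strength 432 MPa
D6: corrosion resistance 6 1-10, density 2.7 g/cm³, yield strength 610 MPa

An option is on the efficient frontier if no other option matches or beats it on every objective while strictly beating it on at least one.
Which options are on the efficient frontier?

D1: dominated by D3 (corrosion resistance 9≥6, density 4.8≤11.3, yield strength 732≥536).
D2: not dominated (best density).
D3: not dominated (best corrosion resistance).
D4: dominated by D3 (corrosion resistance 9≥8, density 4.8≤8.1, yield strength 732≥363).
D5: dominated by D3 (corrosion resistance 9≥7, density 4.8≤5.8, yield strength 732≥432).
D6: not dominated.

D2, D3, D6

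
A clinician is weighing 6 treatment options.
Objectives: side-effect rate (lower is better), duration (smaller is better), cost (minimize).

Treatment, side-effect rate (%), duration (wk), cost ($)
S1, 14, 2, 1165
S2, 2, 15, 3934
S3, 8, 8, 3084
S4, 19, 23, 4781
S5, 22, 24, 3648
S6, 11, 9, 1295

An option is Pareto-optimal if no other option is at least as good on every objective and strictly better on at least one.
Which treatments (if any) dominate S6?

none

S1: worse on side-effect rate (14 vs 11).
S2: worse on duration (15 vs 9).
S3: worse on cost (3084 vs 1295).
S4: worse on side-effect rate (19 vs 11).
S5: worse on side-effect rate (22 vs 11).
No option dominates S6.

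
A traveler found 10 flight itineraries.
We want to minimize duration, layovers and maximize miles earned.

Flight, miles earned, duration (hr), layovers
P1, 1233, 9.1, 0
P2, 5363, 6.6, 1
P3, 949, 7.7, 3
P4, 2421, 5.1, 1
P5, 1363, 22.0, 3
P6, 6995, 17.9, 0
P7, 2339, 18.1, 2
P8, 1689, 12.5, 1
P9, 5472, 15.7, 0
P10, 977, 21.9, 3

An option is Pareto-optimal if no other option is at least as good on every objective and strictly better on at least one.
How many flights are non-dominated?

P1: not dominated.
P2: not dominated.
P3: dominated by P2 (miles earned 5363≥949, duration 6.6≤7.7, layovers 1≤3).
P4: not dominated (best duration).
P5: dominated by P2 (miles earned 5363≥1363, duration 6.6≤22.0, layovers 1≤3).
P6: not dominated (best miles earned).
P7: dominated by P2 (miles earned 5363≥2339, duration 6.6≤18.1, layovers 1≤2).
P8: dominated by P2 (miles earned 5363≥1689, duration 6.6≤12.5, layovers 1≤1).
P9: not dominated.
P10: dominated by P1 (miles earned 1233≥977, duration 9.1≤21.9, layovers 0≤3).
Pareto-optimal: P1, P2, P4, P6, P9 → 5.

5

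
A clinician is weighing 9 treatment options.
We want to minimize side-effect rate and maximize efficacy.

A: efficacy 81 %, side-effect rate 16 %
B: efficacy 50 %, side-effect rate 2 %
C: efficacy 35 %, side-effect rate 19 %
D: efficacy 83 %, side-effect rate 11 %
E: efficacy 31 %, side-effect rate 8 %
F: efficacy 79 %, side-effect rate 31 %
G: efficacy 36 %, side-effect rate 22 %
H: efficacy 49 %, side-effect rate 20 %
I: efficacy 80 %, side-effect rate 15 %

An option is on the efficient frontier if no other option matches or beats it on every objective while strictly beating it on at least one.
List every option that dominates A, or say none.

D

D: efficacy 83≥81, side-effect rate 11≤16 — dominates A.
Others (B, C, E, F, G, H, I) are each worse than A on at least one objective.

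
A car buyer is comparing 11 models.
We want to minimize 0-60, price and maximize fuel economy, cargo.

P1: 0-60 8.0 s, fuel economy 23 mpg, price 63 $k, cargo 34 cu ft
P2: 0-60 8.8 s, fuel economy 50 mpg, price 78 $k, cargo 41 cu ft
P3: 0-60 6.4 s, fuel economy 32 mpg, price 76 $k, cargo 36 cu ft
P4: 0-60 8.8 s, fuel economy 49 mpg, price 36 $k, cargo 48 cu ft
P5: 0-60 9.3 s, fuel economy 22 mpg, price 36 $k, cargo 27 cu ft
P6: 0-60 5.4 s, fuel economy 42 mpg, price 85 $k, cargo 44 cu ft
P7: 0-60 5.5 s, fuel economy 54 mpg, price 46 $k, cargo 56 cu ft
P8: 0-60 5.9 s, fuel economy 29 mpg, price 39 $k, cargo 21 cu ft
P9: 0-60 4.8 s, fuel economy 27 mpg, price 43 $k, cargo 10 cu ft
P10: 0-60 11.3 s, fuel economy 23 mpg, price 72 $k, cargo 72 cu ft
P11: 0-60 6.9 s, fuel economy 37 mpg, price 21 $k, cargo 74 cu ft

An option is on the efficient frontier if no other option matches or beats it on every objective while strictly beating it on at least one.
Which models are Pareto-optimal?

P4, P6, P7, P8, P9, P11

P1: dominated by P7 (0-60 5.5≤8.0, fuel economy 54≥23, price 46≤63, cargo 56≥34).
P2: dominated by P7 (0-60 5.5≤8.8, fuel economy 54≥50, price 46≤78, cargo 56≥41).
P3: dominated by P7 (0-60 5.5≤6.4, fuel economy 54≥32, price 46≤76, cargo 56≥36).
P4: not dominated.
P5: dominated by P4 (0-60 8.8≤9.3, fuel economy 49≥22, price 36≤36, cargo 48≥27).
P6: not dominated.
P7: not dominated (best fuel economy).
P8: not dominated.
P9: not dominated (best 0-60).
P10: dominated by P11 (0-60 6.9≤11.3, fuel economy 37≥23, price 21≤72, cargo 74≥72).
P11: not dominated (best price).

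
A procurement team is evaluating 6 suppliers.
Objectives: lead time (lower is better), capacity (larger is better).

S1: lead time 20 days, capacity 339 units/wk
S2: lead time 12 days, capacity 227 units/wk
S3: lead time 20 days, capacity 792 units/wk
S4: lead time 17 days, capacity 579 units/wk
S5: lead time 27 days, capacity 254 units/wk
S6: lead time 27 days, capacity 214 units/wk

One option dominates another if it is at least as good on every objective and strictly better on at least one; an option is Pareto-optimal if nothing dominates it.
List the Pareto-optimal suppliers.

S1: dominated by S3 (lead time 20≤20, capacity 792≥339).
S2: not dominated (best lead time).
S3: not dominated (best capacity).
S4: not dominated.
S5: dominated by S1 (lead time 20≤27, capacity 339≥254).
S6: dominated by S1 (lead time 20≤27, capacity 339≥214).

S2, S3, S4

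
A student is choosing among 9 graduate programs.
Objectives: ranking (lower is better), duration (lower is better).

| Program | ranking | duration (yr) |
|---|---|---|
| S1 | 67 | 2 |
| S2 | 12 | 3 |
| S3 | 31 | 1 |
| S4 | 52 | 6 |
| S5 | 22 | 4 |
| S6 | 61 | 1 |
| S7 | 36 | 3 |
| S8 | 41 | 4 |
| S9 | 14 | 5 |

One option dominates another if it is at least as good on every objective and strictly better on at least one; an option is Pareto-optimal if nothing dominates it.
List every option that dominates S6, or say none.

S3

S3: ranking 31≤61, duration 1≤1 — dominates S6.
Others (S1, S2, S4, S5, S7, S8, S9) are each worse than S6 on at least one objective.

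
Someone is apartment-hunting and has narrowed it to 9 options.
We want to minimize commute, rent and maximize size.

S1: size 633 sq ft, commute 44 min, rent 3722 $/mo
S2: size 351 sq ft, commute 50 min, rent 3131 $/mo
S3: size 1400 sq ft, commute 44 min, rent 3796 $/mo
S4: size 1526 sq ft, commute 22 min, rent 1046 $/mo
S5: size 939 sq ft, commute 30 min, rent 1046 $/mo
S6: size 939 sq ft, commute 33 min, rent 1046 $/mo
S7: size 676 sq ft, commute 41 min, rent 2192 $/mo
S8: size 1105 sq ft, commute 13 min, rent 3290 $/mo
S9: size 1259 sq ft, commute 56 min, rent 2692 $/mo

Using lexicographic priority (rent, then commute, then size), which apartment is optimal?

S4

First minimize rent: best is 1046, kept {S4, S5, S6}.
Then minimize commute: best is 22, kept {S4}.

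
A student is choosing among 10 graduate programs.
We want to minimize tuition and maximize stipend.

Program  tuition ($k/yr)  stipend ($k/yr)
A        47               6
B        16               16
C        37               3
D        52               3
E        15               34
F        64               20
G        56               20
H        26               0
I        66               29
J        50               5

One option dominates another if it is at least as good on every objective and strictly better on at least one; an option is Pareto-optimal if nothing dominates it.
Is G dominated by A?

A vs G: A is worse on stipend (6 vs 20), so it does not dominate G.

No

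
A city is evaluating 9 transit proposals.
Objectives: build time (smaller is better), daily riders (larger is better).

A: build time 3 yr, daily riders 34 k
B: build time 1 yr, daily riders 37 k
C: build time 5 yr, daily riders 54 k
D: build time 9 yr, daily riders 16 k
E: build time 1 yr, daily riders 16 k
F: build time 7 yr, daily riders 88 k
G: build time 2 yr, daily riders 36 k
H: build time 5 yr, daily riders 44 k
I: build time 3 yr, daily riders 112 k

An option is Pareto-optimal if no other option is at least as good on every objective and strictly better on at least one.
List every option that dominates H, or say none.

C, I

C: build time 5≤5, daily riders 54≥44 — dominates H.
I: build time 3≤5, daily riders 112≥44 — dominates H.
Others (A, B, D, E, F, G) are each worse than H on at least one objective.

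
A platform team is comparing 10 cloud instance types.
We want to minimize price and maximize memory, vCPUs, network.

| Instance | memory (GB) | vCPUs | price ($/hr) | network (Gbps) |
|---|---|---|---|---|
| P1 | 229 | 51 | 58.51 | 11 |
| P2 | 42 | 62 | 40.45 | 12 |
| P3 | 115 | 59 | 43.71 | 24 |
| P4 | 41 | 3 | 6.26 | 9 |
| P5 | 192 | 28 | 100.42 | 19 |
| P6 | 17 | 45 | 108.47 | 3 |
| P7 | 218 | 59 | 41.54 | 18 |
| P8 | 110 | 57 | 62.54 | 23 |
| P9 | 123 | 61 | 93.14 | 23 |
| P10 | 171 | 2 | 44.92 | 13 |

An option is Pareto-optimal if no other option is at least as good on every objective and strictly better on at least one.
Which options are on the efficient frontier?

P1: not dominated (best memory).
P2: not dominated (best vCPUs).
P3: not dominated (best network).
P4: not dominated (best price).
P5: not dominated.
P6: dominated by P1 (memory 229≥17, vCPUs 51≥45, price 58.51≤108.47, network 11≥3).
P7: not dominated.
P8: dominated by P3 (memory 115≥110, vCPUs 59≥57, price 43.71≤62.54, network 24≥23).
P9: not dominated.
P10: dominated by P7 (memory 218≥171, vCPUs 59≥2, price 41.54≤44.92, network 18≥13).

P1, P2, P3, P4, P5, P7, P9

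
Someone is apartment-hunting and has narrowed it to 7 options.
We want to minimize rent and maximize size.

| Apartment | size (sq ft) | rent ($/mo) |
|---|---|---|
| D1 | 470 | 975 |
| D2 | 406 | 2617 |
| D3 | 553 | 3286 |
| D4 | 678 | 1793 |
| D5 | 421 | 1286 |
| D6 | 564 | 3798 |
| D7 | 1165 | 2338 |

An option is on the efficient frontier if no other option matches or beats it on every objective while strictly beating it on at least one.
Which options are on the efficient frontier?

D1: not dominated (best rent).
D2: dominated by D1 (size 470≥406, rent 975≤2617).
D3: dominated by D4 (size 678≥553, rent 1793≤3286).
D4: not dominated.
D5: dominated by D1 (size 470≥421, rent 975≤1286).
D6: dominated by D4 (size 678≥564, rent 1793≤3798).
D7: not dominated (best size).

D1, D4, D7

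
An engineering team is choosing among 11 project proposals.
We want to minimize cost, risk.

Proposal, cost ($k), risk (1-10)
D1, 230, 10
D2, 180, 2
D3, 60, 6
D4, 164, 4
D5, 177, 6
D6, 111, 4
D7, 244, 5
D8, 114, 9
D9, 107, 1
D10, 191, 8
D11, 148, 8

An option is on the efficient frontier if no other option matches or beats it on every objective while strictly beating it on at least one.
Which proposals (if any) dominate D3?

none

D1: worse on cost (230 vs 60).
D2: worse on cost (180 vs 60).
D4: worse on cost (164 vs 60).
D5: worse on cost (177 vs 60).
D6: worse on cost (111 vs 60).
D7: worse on cost (244 vs 60).
D8: worse on cost (114 vs 60).
D9: worse on cost (107 vs 60).
D10: worse on cost (191 vs 60).
D11: worse on cost (148 vs 60).
No option dominates D3.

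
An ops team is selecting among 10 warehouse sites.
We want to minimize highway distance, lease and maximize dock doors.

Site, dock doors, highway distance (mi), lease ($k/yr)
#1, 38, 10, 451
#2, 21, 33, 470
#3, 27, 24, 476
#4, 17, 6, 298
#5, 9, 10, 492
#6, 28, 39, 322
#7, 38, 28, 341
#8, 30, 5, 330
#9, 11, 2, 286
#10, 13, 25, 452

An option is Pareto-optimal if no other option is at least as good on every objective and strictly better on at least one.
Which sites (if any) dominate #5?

#1: dock doors 38≥9, highway distance 10≤10, lease 451≤492 — dominates #5.
#4: dock doors 17≥9, highway distance 6≤10, lease 298≤492 — dominates #5.
#8: dock doors 30≥9, highway distance 5≤10, lease 330≤492 — dominates #5.
#9: dock doors 11≥9, highway distance 2≤10, lease 286≤492 — dominates #5.
Others (#2, #3, #6, #7, #10) are each worse than #5 on at least one objective.

#1, #4, #8, #9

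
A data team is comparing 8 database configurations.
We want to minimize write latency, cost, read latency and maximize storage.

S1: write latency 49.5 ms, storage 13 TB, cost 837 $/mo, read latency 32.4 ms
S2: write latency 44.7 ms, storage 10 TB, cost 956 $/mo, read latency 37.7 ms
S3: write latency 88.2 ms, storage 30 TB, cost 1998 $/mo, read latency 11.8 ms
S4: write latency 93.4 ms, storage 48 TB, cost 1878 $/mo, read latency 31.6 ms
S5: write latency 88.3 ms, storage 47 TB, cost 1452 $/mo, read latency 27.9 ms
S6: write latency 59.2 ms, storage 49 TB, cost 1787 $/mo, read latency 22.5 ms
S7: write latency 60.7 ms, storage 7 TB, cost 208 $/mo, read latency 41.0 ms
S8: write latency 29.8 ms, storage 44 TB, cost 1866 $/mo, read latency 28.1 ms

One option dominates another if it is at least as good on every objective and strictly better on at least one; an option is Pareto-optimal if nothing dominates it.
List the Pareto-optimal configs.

S1, S2, S3, S5, S6, S7, S8

S1: not dominated.
S2: not dominated.
S3: not dominated (best read latency).
S4: dominated by S6 (write latency 59.2≤93.4, storage 49≥48, cost 1787≤1878, read latency 22.5≤31.6).
S5: not dominated.
S6: not dominated (best storage).
S7: not dominated (best cost).
S8: not dominated (best write latency).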